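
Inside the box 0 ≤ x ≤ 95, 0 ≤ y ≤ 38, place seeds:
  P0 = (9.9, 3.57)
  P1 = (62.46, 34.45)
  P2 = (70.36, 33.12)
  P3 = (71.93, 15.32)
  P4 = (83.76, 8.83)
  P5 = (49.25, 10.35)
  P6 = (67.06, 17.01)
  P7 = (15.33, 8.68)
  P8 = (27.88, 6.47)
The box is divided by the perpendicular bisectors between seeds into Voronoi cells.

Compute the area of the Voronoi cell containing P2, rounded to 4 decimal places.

Area of P2's cell: 346.4618

1. box [0,95]×[0,38]: [(0, 0) (95, 0) (95, 38) (0, 38)]
2. ⊥bis P2·P0 via (40.13,18.345): [(49.0962, 0) (95, 0) (95, 38) (30.5236, 38)]  |A|=2097.2251
3. ⊥bis P2·P1 via (66.41,33.785): [(60.7221, 0) (95, 0) (95, 38) (67.1196, 38)]  |A|=1181.0066
4. ⊥bis P2·P3 via (71.145,24.22): [(64.704, 23.6519) (95, 26.3241) (95, 38) (67.1196, 38)]  |A|=376.8822
5. ⊥bis P2·P4 via (77.06,20.975): [(64.704, 23.6519) (85.1873, 25.4586) (95, 30.8719) (95, 38) (67.1196, 38)]  |A|=354.5688
6. ⊥bis P2·P5 via (59.805,21.735): [(64.704, 23.6519) (85.1873, 25.4586) (95, 30.8719) (95, 38) (67.1196, 38)]  |A|=354.5688
7. ⊥bis P2·P6 via (68.71,25.065): [(65.0676, 25.8111) (72.3264, 24.3242) (85.1873, 25.4586) (95, 30.8719) (95, 38) (67.1196, 38)]  |A|=346.4618
8. ⊥bis P2·P7 via (42.845,20.9): [(65.0676, 25.8111) (72.3264, 24.3242) (85.1873, 25.4586) (95, 30.8719) (95, 38) (67.1196, 38)]  |A|=346.4618
9. ⊥bis P2·P8 via (49.12,19.795): [(65.0676, 25.8111) (72.3264, 24.3242) (85.1873, 25.4586) (95, 30.8719) (95, 38) (67.1196, 38)]  |A|=346.4618
10. canonical 6-gon: [(65.0676, 25.8111) (72.3264, 24.3242) (85.1873, 25.4586) (95, 30.8719) (95, 38) (67.1196, 38)]
11. shoelace: 346.4618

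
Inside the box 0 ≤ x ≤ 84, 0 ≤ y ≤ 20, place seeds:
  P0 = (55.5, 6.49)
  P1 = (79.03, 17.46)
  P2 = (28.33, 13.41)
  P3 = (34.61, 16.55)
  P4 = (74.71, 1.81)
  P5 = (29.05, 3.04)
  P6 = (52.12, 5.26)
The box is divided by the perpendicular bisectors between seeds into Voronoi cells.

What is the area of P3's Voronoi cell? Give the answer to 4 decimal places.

1. box [0,84]×[0,20]: [(0, 0) (84, 0) (84, 20) (0, 20)]
2. ⊥bis P3·P0 via (45.055,11.52): [(0, 0) (39.5073, 0) (49.1387, 20) (0, 20)]  |A|=886.4603
3. ⊥bis P3·P1 via (56.82,17.005): [(0, 0) (39.5073, 0) (49.1387, 20) (0, 20)]  |A|=886.4603
4. ⊥bis P3·P2 via (31.47,14.98): [(38.96, 0) (39.5073, 0) (49.1387, 20) (28.96, 20)]  |A|=207.2603
5. ⊥bis P3·P4 via (54.66,9.18): [(38.96, 0) (39.5073, 0) (49.1387, 20) (28.96, 20)]  |A|=207.2603
6. ⊥bis P3·P5 via (31.83,9.795): [(34.6409, 8.6382) (42.1742, 5.5379) (49.1387, 20) (28.96, 20)]  |A|=179.9031
7. ⊥bis P3·P6 via (43.365,10.905): [(34.6409, 8.6382) (40.3804, 6.2761) (48.8716, 19.4454) (49.1387, 20) (28.96, 20)]  |A|=164.9574
8. canonical 5-gon: [(34.6409, 8.6382) (40.3804, 6.2761) (48.8716, 19.4454) (49.1387, 20) (28.96, 20)]
9. shoelace: 164.9574

Area of P3's cell: 164.9574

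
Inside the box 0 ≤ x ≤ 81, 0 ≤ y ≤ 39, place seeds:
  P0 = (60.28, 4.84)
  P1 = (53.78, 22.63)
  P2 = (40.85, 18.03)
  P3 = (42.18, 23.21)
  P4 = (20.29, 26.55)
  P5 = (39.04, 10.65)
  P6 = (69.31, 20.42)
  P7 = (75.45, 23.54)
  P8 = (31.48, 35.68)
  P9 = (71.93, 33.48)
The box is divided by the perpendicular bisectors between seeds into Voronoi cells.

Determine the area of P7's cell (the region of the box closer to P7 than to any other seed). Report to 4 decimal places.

Area of P7's cell: 146.4833

1. box [0,81]×[0,39]: [(0, 0) (81, 0) (81, 39) (0, 39)]
2. ⊥bis P7·P0 via (67.865,14.19): [(81, 3.5345) (81, 39) (37.2818, 39)]  |A|=775.2439
3. ⊥bis P7·P1 via (64.615,23.085): [(64.8871, 16.6058) (81, 3.5345) (81, 39) (63.9467, 39)]  |A|=476.6744
4. ⊥bis P7·P2 via (58.15,20.785): [(64.8871, 16.6058) (81, 3.5345) (81, 39) (63.9467, 39)]  |A|=476.6744
5. ⊥bis P7·P3 via (58.815,23.375): [(64.8871, 16.6058) (81, 3.5345) (81, 39) (63.9467, 39)]  |A|=476.6744
6. ⊥bis P7·P4 via (47.87,25.045): [(64.8871, 16.6058) (81, 3.5345) (81, 39) (63.9467, 39)]  |A|=476.6744
7. ⊥bis P7·P5 via (57.245,17.095): [(64.8871, 16.6058) (81, 3.5345) (81, 39) (63.9467, 39)]  |A|=476.6744
8. ⊥bis P7·P6 via (72.38,21.98): [(63.9661, 38.5382) (81, 5.0163) (81, 39) (63.9467, 39)]  |A|=293.3759
9. ⊥bis P7·P8 via (53.465,29.61): [(63.9661, 38.5382) (81, 5.0163) (81, 39) (63.9467, 39)]  |A|=293.3759
10. ⊥bis P7·P9 via (73.69,28.51): [(69.7676, 27.121) (81, 5.0163) (81, 31.0987)]  |A|=146.4833
11. canonical 3-gon: [(69.7676, 27.121) (81, 5.0163) (81, 31.0987)]
12. shoelace: 146.4833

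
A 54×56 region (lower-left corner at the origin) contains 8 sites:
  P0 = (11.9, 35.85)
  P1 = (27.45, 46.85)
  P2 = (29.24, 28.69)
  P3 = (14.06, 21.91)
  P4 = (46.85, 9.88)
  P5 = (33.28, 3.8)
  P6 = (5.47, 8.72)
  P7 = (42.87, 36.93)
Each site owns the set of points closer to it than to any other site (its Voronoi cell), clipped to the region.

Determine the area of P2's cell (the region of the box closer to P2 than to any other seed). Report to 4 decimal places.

1. box [0,54]×[0,56]: [(0, 0) (54, 0) (54, 56) (0, 56)]
2. ⊥bis P2·P0 via (20.57,32.27): [(7.2451, 0) (54, 0) (54, 56) (30.3685, 56)]  |A|=1970.817
3. ⊥bis P2·P1 via (28.345,37.77): [(22.6075, 37.2045) (7.2451, 0) (54, 0) (54, 40.2988)]  |A|=1502.2839
4. ⊥bis P2·P3 via (21.65,25.3): [(22.6075, 37.2045) (19.5933, 29.9047) (32.95, 0) (54, 0) (54, 40.2988)]  |A|=1117.9353
5. ⊥bis P2·P4 via (38.045,19.285): [(22.6075, 37.2045) (19.5933, 29.9047) (28.3785, 10.2352) (54, 34.2221) (54, 40.2988)]  |A|=571.799
6. ⊥bis P2·P5 via (31.26,16.245): [(22.6075, 37.2045) (19.5933, 29.9047) (26.0705, 15.4027) (35.5399, 16.9397) (54, 34.2221) (54, 40.2988)]  |A|=545.5591
7. ⊥bis P2·P6 via (17.355,18.705): [(22.6075, 37.2045) (19.5933, 29.9047) (26.0705, 15.4027) (35.5399, 16.9397) (54, 34.2221) (54, 40.2988)]  |A|=545.5591
8. ⊥bis P2·P7 via (36.055,32.81): [(32.7915, 38.2083) (22.6075, 37.2045) (19.5933, 29.9047) (26.0705, 15.4027) (35.5399, 16.9397) (41.9956, 22.9835)]  |A|=338.0183
9. canonical 6-gon: [(32.7915, 38.2083) (22.6075, 37.2045) (19.5933, 29.9047) (26.0705, 15.4027) (35.5399, 16.9397) (41.9956, 22.9835)]
10. shoelace: 338.0183

Area of P2's cell: 338.0183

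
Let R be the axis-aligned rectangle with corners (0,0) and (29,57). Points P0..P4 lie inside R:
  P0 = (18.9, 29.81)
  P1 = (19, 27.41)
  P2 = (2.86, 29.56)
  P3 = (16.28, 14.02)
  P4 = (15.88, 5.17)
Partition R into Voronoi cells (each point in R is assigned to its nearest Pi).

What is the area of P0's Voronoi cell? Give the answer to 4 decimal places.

1. box [0,29]×[0,57]: [(0, 0) (29, 0) (29, 57) (0, 57)]
2. ⊥bis P0·P1 via (18.95,28.61): [(0, 27.8204) (29, 29.0287) (29, 57) (0, 57)]  |A|=828.6871
3. ⊥bis P0·P2 via (10.88,29.685): [(10.902, 28.2747) (29, 29.0287) (29, 57) (10.4543, 57)]  |A|=519.4783
4. ⊥bis P0·P3 via (17.59,21.915): [(10.902, 28.2747) (29, 29.0287) (29, 57) (10.4543, 57)]  |A|=519.4783
5. ⊥bis P0·P4 via (17.39,17.49): [(10.902, 28.2747) (29, 29.0287) (29, 57) (10.4543, 57)]  |A|=519.4783
6. canonical 4-gon: [(10.902, 28.2747) (29, 29.0287) (29, 57) (10.4543, 57)]
7. shoelace: 519.4783

Area of P0's cell: 519.4783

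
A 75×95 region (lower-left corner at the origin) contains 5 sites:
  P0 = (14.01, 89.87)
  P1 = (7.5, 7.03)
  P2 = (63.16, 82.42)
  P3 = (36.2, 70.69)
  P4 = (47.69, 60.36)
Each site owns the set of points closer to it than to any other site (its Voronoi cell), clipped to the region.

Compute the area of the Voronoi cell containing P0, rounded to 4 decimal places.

Area of P0's cell: 827.7742

1. box [0,75]×[0,95]: [(0, 0) (75, 0) (75, 95) (0, 95)]
2. ⊥bis P0·P1 via (10.755,48.45): [(0, 49.2952) (75, 43.4013) (75, 95) (0, 95)]  |A|=3648.8821
3. ⊥bis P0·P2 via (38.585,86.145): [(0, 49.2952) (32.611, 46.7324) (39.9272, 95) (0, 95)]  |A|=1708.8337
4. ⊥bis P0·P3 via (25.105,80.28): [(0, 51.2352) (37.8283, 95) (0, 95)]  |A|=827.7742
5. ⊥bis P0·P4 via (30.85,75.115): [(0, 51.2352) (37.8283, 95) (0, 95)]  |A|=827.7742
6. canonical 3-gon: [(0, 51.2352) (37.8283, 95) (0, 95)]
7. shoelace: 827.7742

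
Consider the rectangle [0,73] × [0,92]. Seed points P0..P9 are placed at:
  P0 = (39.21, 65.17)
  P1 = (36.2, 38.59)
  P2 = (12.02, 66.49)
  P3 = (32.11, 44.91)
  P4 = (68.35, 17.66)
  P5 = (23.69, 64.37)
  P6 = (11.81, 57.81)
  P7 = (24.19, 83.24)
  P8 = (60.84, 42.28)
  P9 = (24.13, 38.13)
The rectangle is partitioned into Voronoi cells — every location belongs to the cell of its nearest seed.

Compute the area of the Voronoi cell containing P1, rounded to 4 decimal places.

Area of P1's cell: 649.4214

1. box [0,73]×[0,92]: [(0, 0) (73, 0) (73, 92) (0, 92)]
2. ⊥bis P1·P0 via (37.705,51.88): [(0, 56.1498) (0, 0) (73, 0) (73, 47.8831)]  |A|=3797.2014
3. ⊥bis P1·P2 via (24.11,52.54): [(25.0076, 53.3179) (0, 31.6447) (0, 0) (73, 0) (73, 47.8831)]  |A|=3490.7941
4. ⊥bis P1·P3 via (34.155,41.75): [(48.0057, 50.7135) (0, 19.6465) (0, 0) (73, 0) (73, 47.8831)]  |A|=2921.0179
5. ⊥bis P1·P4 via (52.275,28.125): [(65.6776, 48.7123) (48.0057, 50.7135) (0, 19.6465) (0, 0) (33.9653, 0)]  |A|=1794.9727
6. ⊥bis P1·P5 via (29.945,51.48): [(65.6776, 48.7123) (48.0057, 50.7135) (0, 19.6465) (0, 0) (33.9653, 0)]  |A|=1794.9727
7. ⊥bis P1·P6 via (24.005,48.2): [(65.6776, 48.7123) (48.0057, 50.7135) (3.0694, 21.6329) (0, 17.7379) (0, 0) (33.9653, 0)]  |A|=1792.0436
8. ⊥bis P1·P7 via (30.195,60.915): [(65.6776, 48.7123) (48.0057, 50.7135) (3.0694, 21.6329) (0, 17.7379) (0, 0) (33.9653, 0)]  |A|=1792.0436
9. ⊥bis P1·P8 via (48.52,40.435): [(50.721, 25.7379) (47.0713, 50.1088) (3.0694, 21.6329) (0, 17.7379) (0, 0) (33.9653, 0)]  |A|=1561.5881
10. ⊥bis P1·P9 via (30.165,38.36): [(50.721, 25.7379) (47.0713, 50.1088) (30.135, 39.1484) (31.6269, 0) (33.9653, 0)]  |A|=649.4214
11. canonical 5-gon: [(50.721, 25.7379) (47.0713, 50.1088) (30.135, 39.1484) (31.6269, 0) (33.9653, 0)]
12. shoelace: 649.4214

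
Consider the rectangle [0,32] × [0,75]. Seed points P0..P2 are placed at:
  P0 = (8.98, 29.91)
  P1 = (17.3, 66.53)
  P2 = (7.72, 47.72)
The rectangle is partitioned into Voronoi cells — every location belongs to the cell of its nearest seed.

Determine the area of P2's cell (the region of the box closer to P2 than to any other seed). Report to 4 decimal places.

1. box [0,32]×[0,75]: [(0, 0) (32, 0) (32, 75) (0, 75)]
2. ⊥bis P2·P0 via (8.35,38.815): [(0, 38.2243) (32, 40.4882) (32, 75) (0, 75)]  |A|=1140.6012
3. ⊥bis P2·P1 via (12.51,57.125): [(0, 63.4964) (0, 38.2243) (32, 40.4882) (32, 47.1987)]  |A|=511.7222
4. canonical 4-gon: [(0, 63.4964) (0, 38.2243) (32, 40.4882) (32, 47.1987)]
5. shoelace: 511.7222

Area of P2's cell: 511.7222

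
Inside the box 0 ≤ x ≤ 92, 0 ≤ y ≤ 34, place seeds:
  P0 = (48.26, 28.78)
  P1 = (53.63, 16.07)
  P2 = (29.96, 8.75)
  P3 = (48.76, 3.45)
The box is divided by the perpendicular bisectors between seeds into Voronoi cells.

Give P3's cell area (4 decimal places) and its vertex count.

1. box [0,92]×[0,34]: [(0, 0) (92, 0) (92, 34) (0, 34)]
2. ⊥bis P3·P0 via (48.51,16.115): [(0, 15.1574) (0, 0) (92, 0) (92, 16.9735)]  |A|=1478.0218
3. ⊥bis P3·P1 via (51.195,9.76): [(35.3975, 15.8562) (0, 15.1574) (0, 0) (76.4868, 0)]  |A|=874.662
4. ⊥bis P3·P2 via (39.36,6.1): [(41.4518, 13.5199) (37.6403, 0) (76.4868, 0)]  |A|=262.5998
5. canonical 3-gon: [(41.4518, 13.5199) (37.6403, 0) (76.4868, 0)]
6. shoelace: 262.5998

Area of P3's cell: 262.5998 (3 vertices)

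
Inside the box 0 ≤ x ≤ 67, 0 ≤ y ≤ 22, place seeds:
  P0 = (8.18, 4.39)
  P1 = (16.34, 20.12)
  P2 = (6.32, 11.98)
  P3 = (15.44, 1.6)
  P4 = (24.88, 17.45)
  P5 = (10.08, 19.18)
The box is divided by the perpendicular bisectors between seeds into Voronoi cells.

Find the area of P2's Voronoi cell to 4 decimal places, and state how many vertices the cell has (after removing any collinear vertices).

1. box [0,67]×[0,22]: [(0, 0) (67, 0) (67, 22) (0, 22)]
2. ⊥bis P2·P0 via (7.25,8.185): [(0, 6.4083) (63.6241, 22) (0, 22)]  |A|=496.0034
3. ⊥bis P2·P1 via (11.33,16.05): [(0, 6.4083) (15.9811, 10.3246) (6.4964, 22) (0, 22)]  |A|=162.5101
4. ⊥bis P2·P3 via (10.88,6.79): [(0, 6.4083) (14.486, 9.9582) (15.5321, 10.8774) (6.4964, 22) (0, 22)]  |A|=162.0146
5. ⊥bis P2·P4 via (15.6,14.715): [(0, 6.4083) (14.486, 9.9582) (15.5321, 10.8774) (6.4964, 22) (0, 22)]  |A|=162.0146
6. ⊥bis P2·P5 via (8.2,15.58): [(0, 19.8622) (0, 6.4083) (14.486, 9.9582) (15.5321, 10.8774) (14.2994, 12.3947)]  |A|=115.5304
7. canonical 5-gon: [(0, 19.8622) (0, 6.4083) (14.486, 9.9582) (15.5321, 10.8774) (14.2994, 12.3947)]
8. shoelace: 115.5304

Area of P2's cell: 115.5304 (5 vertices)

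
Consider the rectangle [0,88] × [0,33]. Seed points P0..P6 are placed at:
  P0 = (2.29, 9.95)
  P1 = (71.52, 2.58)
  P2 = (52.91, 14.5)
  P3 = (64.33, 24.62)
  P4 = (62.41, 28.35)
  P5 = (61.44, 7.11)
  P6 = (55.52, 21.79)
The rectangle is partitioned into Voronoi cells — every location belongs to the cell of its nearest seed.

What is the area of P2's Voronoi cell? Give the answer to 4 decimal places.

1. box [0,88]×[0,33]: [(0, 0) (88, 0) (88, 33) (0, 33)]
2. ⊥bis P2·P0 via (27.6,12.225): [(28.6988, 0) (88, 0) (88, 33) (25.7326, 33)]  |A|=2005.8806
3. ⊥bis P2·P1 via (62.215,8.54): [(28.6988, 0) (56.745, 0) (77.882, 33) (25.7326, 33)]  |A|=1323.2263
4. ⊥bis P2·P3 via (58.62,19.56): [(28.6988, 0) (56.745, 0) (64.8038, 12.5818) (46.7099, 33) (25.7326, 33)]  |A|=1004.9875
5. ⊥bis P2·P4 via (57.66,21.425): [(28.6988, 0) (56.745, 0) (64.8038, 12.5818) (55.8936, 22.6366) (40.7849, 33) (25.7326, 33)]  |A|=974.2854
6. ⊥bis P2·P5 via (57.175,10.805): [(28.6988, 0) (47.814, 0) (61.7247, 16.0565) (55.8936, 22.6366) (40.7849, 33) (25.7326, 33)]  |A|=869.2137
7. ⊥bis P2·P6 via (54.215,18.145): [(26.1652, 28.1875) (28.6988, 0) (47.814, 0) (61.3278, 15.5984)]  |A|=628.7088
8. canonical 4-gon: [(26.1652, 28.1875) (28.6988, 0) (47.814, 0) (61.3278, 15.5984)]
9. shoelace: 628.7088

Area of P2's cell: 628.7088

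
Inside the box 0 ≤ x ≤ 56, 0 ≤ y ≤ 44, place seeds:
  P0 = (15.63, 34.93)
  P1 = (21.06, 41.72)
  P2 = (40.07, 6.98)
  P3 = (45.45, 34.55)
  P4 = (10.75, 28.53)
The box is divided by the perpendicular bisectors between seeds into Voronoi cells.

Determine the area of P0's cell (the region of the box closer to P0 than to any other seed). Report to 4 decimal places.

1. box [0,56]×[0,44]: [(0, 0) (56, 0) (56, 44) (0, 44)]
2. ⊥bis P0·P1 via (18.345,38.325): [(0, 0) (56, 0) (56, 8.2121) (11.2486, 44) (0, 44)]  |A|=1663.2212
3. ⊥bis P0·P2 via (27.85,20.955): [(0, 0) (3.8855, 0) (33.6852, 26.0574) (11.2486, 44) (0, 44)]  |A|=892.6118
4. ⊥bis P0·P3 via (30.54,34.74): [(0, 0) (3.8855, 0) (30.3927, 23.1784) (30.4622, 28.6348) (11.2486, 44) (0, 44)]  |A|=883.7292
5. ⊥bis P0·P4 via (13.19,31.73): [(0, 41.7874) (27.6037, 20.7396) (30.3927, 23.1784) (30.4622, 28.6348) (11.2486, 44) (0, 44)]  |A|=266.6952
6. canonical 6-gon: [(0, 41.7874) (27.6037, 20.7396) (30.3927, 23.1784) (30.4622, 28.6348) (11.2486, 44) (0, 44)]
7. shoelace: 266.6952

Area of P0's cell: 266.6952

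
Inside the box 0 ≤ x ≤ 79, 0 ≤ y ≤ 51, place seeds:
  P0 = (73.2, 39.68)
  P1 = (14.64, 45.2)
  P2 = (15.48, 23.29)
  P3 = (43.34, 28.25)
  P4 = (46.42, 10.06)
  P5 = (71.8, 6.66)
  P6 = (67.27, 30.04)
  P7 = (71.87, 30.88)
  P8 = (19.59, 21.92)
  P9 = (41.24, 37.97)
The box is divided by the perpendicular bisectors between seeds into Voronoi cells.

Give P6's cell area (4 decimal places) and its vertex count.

1. box [0,79]×[0,51]: [(0, 0) (79, 0) (79, 51) (0, 51)]
2. ⊥bis P6·P0 via (70.235,34.86): [(0, 0) (79, 0) (79, 29.4683) (43.9973, 51) (0, 51)]  |A|=3652.1653
3. ⊥bis P6·P1 via (40.955,37.62): [(30.1186, 0) (79, 0) (79, 29.4683) (44.6869, 50.5758)]  |A|=1741.6811
4. ⊥bis P6·P2 via (41.375,26.665): [(40.2611, 35.2112) (44.8504, 0) (79, 0) (79, 29.4683) (44.6869, 50.5758)]  |A|=1482.32
5. ⊥bis P6·P3 via (55.305,29.145): [(57.4851, 0) (79, 0) (79, 29.4683) (54.1368, 44.7628)]  |A|=847.8713
6. ⊥bis P6·P4 via (56.845,20.05): [(55.9125, 21.0231) (76.0584, 0) (79, 0) (79, 29.4683) (54.1368, 44.7628)]  |A|=652.6374
7. ⊥bis P6·P5 via (69.535,18.35): [(55.9125, 21.0231) (60.2062, 16.5425) (79, 20.1839) (79, 29.4683) (54.1368, 44.7628)]  |A|=438.6401
8. ⊥bis P6·P7 via (69.57,30.46): [(55.9125, 21.0231) (60.2062, 16.5425) (71.7046, 18.7704) (68.5807, 35.8776) (54.1368, 44.7628)]  |A|=325.662
9. ⊥bis P6·P8 via (43.43,25.98): [(55.9125, 21.0231) (60.2062, 16.5425) (71.7046, 18.7704) (68.5807, 35.8776) (54.1368, 44.7628)]  |A|=325.662
10. ⊥bis P6·P9 via (54.255,34.005): [(54.8061, 35.8141) (55.9125, 21.0231) (60.2062, 16.5425) (71.7046, 18.7704) (68.5807, 35.8776) (56.9964, 43.0036)]  |A|=313.4558
11. canonical 6-gon: [(54.8061, 35.8141) (55.9125, 21.0231) (60.2062, 16.5425) (71.7046, 18.7704) (68.5807, 35.8776) (56.9964, 43.0036)]
12. shoelace: 313.4558

Area of P6's cell: 313.4558 (6 vertices)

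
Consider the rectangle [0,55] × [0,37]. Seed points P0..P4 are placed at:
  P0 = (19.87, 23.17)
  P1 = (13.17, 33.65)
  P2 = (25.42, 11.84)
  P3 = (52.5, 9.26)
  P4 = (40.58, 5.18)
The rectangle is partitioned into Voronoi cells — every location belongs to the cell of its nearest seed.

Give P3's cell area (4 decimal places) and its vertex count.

1. box [0,55]×[0,37]: [(0, 0) (55, 0) (55, 37) (0, 37)]
2. ⊥bis P3·P0 via (36.185,16.215): [(29.2726, 0) (55, 0) (55, 37) (45.0455, 37)]  |A|=660.1139
3. ⊥bis P3·P1 via (32.835,21.455): [(29.2726, 0) (55, 0) (55, 37) (45.0455, 37)]  |A|=660.1139
4. ⊥bis P3·P2 via (38.96,10.55): [(40.4538, 26.2286) (37.9549, 0) (55, 0) (55, 37) (45.0455, 37)]  |A|=546.2524
5. ⊥bis P3·P4 via (46.54,7.22): [(40.4538, 26.2286) (40.3623, 25.2686) (49.0113, 0) (55, 0) (55, 37) (45.0455, 37)]  |A|=406.5624
6. canonical 6-gon: [(40.4538, 26.2286) (40.3623, 25.2686) (49.0113, 0) (55, 0) (55, 37) (45.0455, 37)]
7. shoelace: 406.5624

Area of P3's cell: 406.5624 (6 vertices)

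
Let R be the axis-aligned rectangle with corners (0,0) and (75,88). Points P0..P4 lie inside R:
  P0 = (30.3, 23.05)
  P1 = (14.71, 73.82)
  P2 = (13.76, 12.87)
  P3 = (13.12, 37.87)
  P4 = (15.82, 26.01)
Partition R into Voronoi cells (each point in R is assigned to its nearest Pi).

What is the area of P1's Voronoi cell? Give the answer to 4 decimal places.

1. box [0,75]×[0,88]: [(0, 0) (75, 0) (75, 88) (0, 88)]
2. ⊥bis P1·P0 via (22.505,48.435): [(0, 41.5244) (75, 64.5547) (75, 88) (0, 88)]  |A|=2622.0352
3. ⊥bis P1·P2 via (14.235,43.345): [(0, 43.5669) (6.3303, 43.4682) (75, 64.5547) (75, 88) (0, 88)]  |A|=2615.5703
4. ⊥bis P1·P3 via (13.915,55.845): [(0, 56.4604) (42.5167, 54.58) (75, 64.5547) (75, 88) (0, 88)]  |A|=2304.5193
5. ⊥bis P1·P4 via (15.265,49.915): [(0, 56.4604) (42.5167, 54.58) (75, 64.5547) (75, 88) (0, 88)]  |A|=2304.5193
6. canonical 5-gon: [(0, 56.4604) (42.5167, 54.58) (75, 64.5547) (75, 88) (0, 88)]
7. shoelace: 2304.5193

Area of P1's cell: 2304.5193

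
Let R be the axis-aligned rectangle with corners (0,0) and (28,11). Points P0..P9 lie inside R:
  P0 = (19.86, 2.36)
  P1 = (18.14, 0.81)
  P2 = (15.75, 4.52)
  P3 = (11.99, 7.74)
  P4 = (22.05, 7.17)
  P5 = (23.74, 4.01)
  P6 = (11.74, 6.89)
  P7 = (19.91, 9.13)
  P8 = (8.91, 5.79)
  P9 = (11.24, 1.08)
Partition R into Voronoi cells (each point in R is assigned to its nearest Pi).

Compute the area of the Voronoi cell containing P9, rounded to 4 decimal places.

1. box [0,28]×[0,11]: [(0, 0) (28, 0) (28, 11) (0, 11)]
2. ⊥bis P9·P0 via (15.55,1.72): [(0, 0) (15.8054, 0) (14.172, 11) (0, 11)]  |A|=164.8757
3. ⊥bis P9·P1 via (14.69,0.945): [(0, 0) (14.653, 0) (14.8934, 6.142) (14.172, 11) (0, 11)]  |A|=161.3367
4. ⊥bis P9·P2 via (13.495,2.8): [(0, 0) (14.653, 0) (14.7007, 1.2192) (7.2405, 11) (0, 11)]  |A|=125.1953
5. ⊥bis P9·P3 via (11.615,4.41): [(0, 5.718) (0, 0) (14.653, 0) (14.7007, 1.2192) (12.3282, 4.3297)]  |A|=68.4884
6. ⊥bis P9·P4 via (16.645,4.125): [(0, 5.718) (0, 0) (14.653, 0) (14.7007, 1.2192) (12.3282, 4.3297)]  |A|=68.4884
7. ⊥bis P9·P5 via (17.49,2.545): [(0, 5.718) (0, 0) (14.653, 0) (14.7007, 1.2192) (12.3282, 4.3297)]  |A|=68.4884
8. ⊥bis P9·P6 via (11.49,3.985): [(0, 4.9738) (0, 0) (14.653, 0) (14.7007, 1.2192) (12.6685, 3.8836)]  |A|=61.2609
9. ⊥bis P9·P7 via (15.575,5.105): [(0, 4.9738) (0, 0) (14.653, 0) (14.7007, 1.2192) (12.6685, 3.8836)]  |A|=61.2609
10. ⊥bis P9·P8 via (10.075,3.435): [(11.2317, 4.0072) (3.1313, 0) (14.653, 0) (14.7007, 1.2192) (12.6685, 3.8836)]  |A|=27.0547
11. canonical 5-gon: [(11.2317, 4.0072) (3.1313, 0) (14.653, 0) (14.7007, 1.2192) (12.6685, 3.8836)]
12. shoelace: 27.0547

Area of P9's cell: 27.0547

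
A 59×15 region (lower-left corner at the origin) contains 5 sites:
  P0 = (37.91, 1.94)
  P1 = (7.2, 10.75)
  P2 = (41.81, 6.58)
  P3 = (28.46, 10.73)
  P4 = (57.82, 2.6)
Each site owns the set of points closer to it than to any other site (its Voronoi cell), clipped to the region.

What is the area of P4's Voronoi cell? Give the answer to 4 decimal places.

Area of P4's cell: 126.9238

1. box [0,59]×[0,15]: [(0, 0) (59, 0) (59, 15) (0, 15)]
2. ⊥bis P4·P0 via (47.865,2.27): [(47.9402, 0) (59, 0) (59, 15) (47.443, 15)]  |A|=169.6256
3. ⊥bis P4·P1 via (32.51,6.675): [(47.9402, 0) (59, 0) (59, 15) (47.443, 15)]  |A|=169.6256
4. ⊥bis P4·P2 via (49.815,4.59): [(48.674, 0) (59, 0) (59, 15) (52.4029, 15)]  |A|=126.9238
5. ⊥bis P4·P3 via (43.14,6.665): [(48.674, 0) (59, 0) (59, 15) (52.4029, 15)]  |A|=126.9238
6. canonical 4-gon: [(48.674, 0) (59, 0) (59, 15) (52.4029, 15)]
7. shoelace: 126.9238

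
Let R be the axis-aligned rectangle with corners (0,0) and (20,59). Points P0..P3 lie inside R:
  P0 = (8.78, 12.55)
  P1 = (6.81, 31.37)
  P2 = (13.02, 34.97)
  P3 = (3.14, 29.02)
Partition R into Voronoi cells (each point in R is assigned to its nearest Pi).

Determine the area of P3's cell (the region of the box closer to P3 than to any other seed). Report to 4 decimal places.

1. box [0,20]×[0,59]: [(0, 0) (20, 0) (20, 59) (0, 59)]
2. ⊥bis P3·P0 via (5.96,20.785): [(0, 18.7441) (20, 25.5929) (20, 59) (0, 59)]  |A|=736.6308
3. ⊥bis P3·P1 via (4.975,30.195): [(0, 37.9645) (0, 18.7441) (10.094, 22.2006)]  |A|=97.0054
4. ⊥bis P3·P2 via (8.08,31.995): [(0, 37.9645) (0, 18.7441) (10.094, 22.2006)]  |A|=97.0054
5. canonical 3-gon: [(0, 37.9645) (0, 18.7441) (10.094, 22.2006)]
6. shoelace: 97.0054

Area of P3's cell: 97.0054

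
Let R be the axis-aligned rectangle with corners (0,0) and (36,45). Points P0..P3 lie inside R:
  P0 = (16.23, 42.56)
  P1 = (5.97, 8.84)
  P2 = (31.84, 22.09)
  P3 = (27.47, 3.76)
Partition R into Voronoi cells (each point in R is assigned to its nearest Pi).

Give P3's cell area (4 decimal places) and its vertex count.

Area of P3's cell: 258.4863 (4 vertices)

1. box [0,36]×[0,45]: [(0, 0) (36, 0) (36, 45) (0, 45)]
2. ⊥bis P3·P0 via (21.85,23.16): [(0, 16.8303) (0, 0) (36, 0) (36, 27.2591)]  |A|=793.6089
3. ⊥bis P3·P1 via (16.72,6.3): [(20.6194, 22.8035) (15.2314, 0) (36, 0) (36, 27.2591)]  |A|=446.4284
4. ⊥bis P3·P2 via (29.655,12.925): [(18.8917, 15.4911) (15.2314, 0) (36, 0) (36, 11.4123)]  |A|=258.4863
5. canonical 4-gon: [(18.8917, 15.4911) (15.2314, 0) (36, 0) (36, 11.4123)]
6. shoelace: 258.4863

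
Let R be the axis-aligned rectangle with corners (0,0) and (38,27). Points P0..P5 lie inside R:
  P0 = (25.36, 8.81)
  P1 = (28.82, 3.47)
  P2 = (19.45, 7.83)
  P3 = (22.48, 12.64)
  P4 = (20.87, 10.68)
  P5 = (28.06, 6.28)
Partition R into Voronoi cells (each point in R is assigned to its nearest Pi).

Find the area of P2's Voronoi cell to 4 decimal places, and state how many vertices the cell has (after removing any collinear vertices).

1. box [0,38]×[0,27]: [(0, 0) (38, 0) (38, 27) (0, 27)]
2. ⊥bis P2·P0 via (22.405,8.32): [(0, 0) (23.7846, 0) (19.3075, 27) (0, 27)]  |A|=581.7433
3. ⊥bis P2·P1 via (24.135,5.65): [(0, 0) (21.506, 0) (23.1859, 3.6104) (19.3075, 27) (0, 27)]  |A|=577.6299
4. ⊥bis P2·P3 via (20.965,10.235): [(0, 23.4416) (0, 0) (21.506, 0) (23.1859, 3.6104) (22.2184, 9.4455)]  |A|=368.6324
5. ⊥bis P2·P4 via (20.16,9.255): [(0, 19.2996) (0, 0) (21.506, 0) (23.1859, 3.6104) (22.4382, 8.1199)]  |A|=308.9753
6. ⊥bis P2·P5 via (23.755,7.055): [(0, 19.2996) (0, 0) (21.506, 0) (23.1027, 3.4315) (23.1615, 3.758) (22.4382, 8.1199)]  |A|=308.967
7. canonical 6-gon: [(0, 19.2996) (0, 0) (21.506, 0) (23.1027, 3.4315) (23.1615, 3.758) (22.4382, 8.1199)]
8. shoelace: 308.967

Area of P2's cell: 308.9670 (6 vertices)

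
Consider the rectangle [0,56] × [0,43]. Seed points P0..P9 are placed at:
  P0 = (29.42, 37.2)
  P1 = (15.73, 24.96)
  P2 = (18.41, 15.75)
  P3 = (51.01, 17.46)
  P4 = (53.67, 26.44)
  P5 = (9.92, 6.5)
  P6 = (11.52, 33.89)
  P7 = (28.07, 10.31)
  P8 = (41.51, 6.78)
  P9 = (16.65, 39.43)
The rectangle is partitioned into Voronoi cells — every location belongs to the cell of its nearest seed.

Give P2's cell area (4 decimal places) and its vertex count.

1. box [0,56]×[0,43]: [(0, 0) (56, 0) (56, 43) (0, 43)]
2. ⊥bis P2·P0 via (23.915,26.475): [(0, 38.7503) (0, 0) (56, 0) (56, 10.0062)]  |A|=1365.1805
3. ⊥bis P2·P1 via (17.07,20.355): [(29.0478, 23.8404) (0, 15.3878) (0, 0) (56, 0) (56, 10.0062)]  |A|=1025.867
4. ⊥bis P2·P3 via (34.71,16.605): [(34.4766, 21.0539) (29.0478, 23.8404) (0, 15.3878) (0, 0) (35.581, 0)]  |A|=703.2343
5. ⊥bis P2·P4 via (36.04,21.095): [(34.4766, 21.0539) (29.0478, 23.8404) (0, 15.3878) (0, 0) (35.581, 0)]  |A|=703.2343
6. ⊥bis P2·P5 via (14.165,11.125): [(34.4766, 21.0539) (29.0478, 23.8404) (7.2288, 17.4913) (26.2859, 0) (35.581, 0)]  |A|=417.7292
7. ⊥bis P2·P6 via (14.965,24.82): [(34.4766, 21.0539) (29.0478, 23.8404) (7.2288, 17.4913) (26.2859, 0) (35.581, 0)]  |A|=417.7292
8. ⊥bis P2·P7 via (23.24,13.03): [(29.265, 23.7289) (29.0478, 23.8404) (7.2288, 17.4913) (19.4404, 6.283)]  |A|=163.4865
9. ⊥bis P2·P8 via (29.96,11.265): [(29.265, 23.7289) (29.0478, 23.8404) (7.2288, 17.4913) (19.4404, 6.283)]  |A|=163.4865
10. ⊥bis P2·P9 via (17.53,27.59): [(29.265, 23.7289) (29.0478, 23.8404) (7.2288, 17.4913) (19.4404, 6.283)]  |A|=163.4865
11. canonical 4-gon: [(29.265, 23.7289) (29.0478, 23.8404) (7.2288, 17.4913) (19.4404, 6.283)]
12. shoelace: 163.4865

Area of P2's cell: 163.4865 (4 vertices)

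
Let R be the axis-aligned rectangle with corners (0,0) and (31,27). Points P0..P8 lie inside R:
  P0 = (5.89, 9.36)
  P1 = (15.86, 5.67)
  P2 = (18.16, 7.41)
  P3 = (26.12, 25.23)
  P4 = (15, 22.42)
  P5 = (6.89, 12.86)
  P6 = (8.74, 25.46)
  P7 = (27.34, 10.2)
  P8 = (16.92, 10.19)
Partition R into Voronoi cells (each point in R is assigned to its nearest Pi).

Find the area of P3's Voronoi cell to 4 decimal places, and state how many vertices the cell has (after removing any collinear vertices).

1. box [0,31]×[0,27]: [(0, 0) (31, 0) (31, 27) (0, 27)]
2. ⊥bis P3·P0 via (16.005,17.295): [(29.5726, 0) (31, 0) (31, 27) (8.3916, 27)]  |A|=324.4834
3. ⊥bis P3·P1 via (20.99,15.45): [(14.9788, 18.6031) (31, 10.1994) (31, 27) (8.3916, 27)]  |A|=229.5031
4. ⊥bis P3·P2 via (22.14,16.32): [(13.8729, 20.0128) (31, 12.3623) (31, 27) (8.3916, 27)]  |A|=204.3346
5. ⊥bis P3·P4 via (20.56,23.825): [(22.4968, 16.1606) (31, 12.3623) (31, 27) (19.7577, 27)]  |A|=123.1635
6. ⊥bis P3·P5 via (16.505,19.045): [(22.4968, 16.1606) (31, 12.3623) (31, 27) (19.7577, 27)]  |A|=123.1635
7. ⊥bis P3·P6 via (17.43,25.345): [(22.4968, 16.1606) (31, 12.3623) (31, 27) (19.7577, 27)]  |A|=123.1635
8. ⊥bis P3·P7 via (26.73,17.715): [(22.197, 17.347) (31, 18.0616) (31, 27) (19.7577, 27)]  |A|=93.6033
9. ⊥bis P3·P8 via (21.52,17.71): [(22.197, 17.347) (31, 18.0616) (31, 27) (19.7577, 27)]  |A|=93.6033
10. canonical 4-gon: [(22.197, 17.347) (31, 18.0616) (31, 27) (19.7577, 27)]
11. shoelace: 93.6033

Area of P3's cell: 93.6033 (4 vertices)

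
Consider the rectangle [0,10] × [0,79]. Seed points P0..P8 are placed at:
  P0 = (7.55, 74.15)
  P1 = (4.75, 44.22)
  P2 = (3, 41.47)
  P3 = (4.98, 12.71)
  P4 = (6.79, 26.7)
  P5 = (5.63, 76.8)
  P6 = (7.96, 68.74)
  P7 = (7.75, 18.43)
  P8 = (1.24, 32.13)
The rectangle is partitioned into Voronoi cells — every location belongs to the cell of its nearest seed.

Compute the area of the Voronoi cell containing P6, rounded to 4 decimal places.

1. box [0,10]×[0,79]: [(0, 0) (10, 0) (10, 79) (0, 79)]
2. ⊥bis P6·P0 via (7.755,71.445): [(0, 70.8573) (0, 0) (10, 0) (10, 71.6151)]  |A|=712.3621
3. ⊥bis P6·P1 via (6.355,56.48): [(0, 70.8573) (0, 57.312) (10, 56.0028) (10, 71.6151)]  |A|=145.7882
4. ⊥bis P6·P2 via (5.48,55.105): [(0, 70.8573) (0, 57.312) (10, 56.0028) (10, 71.6151)]  |A|=145.7882
5. ⊥bis P6·P3 via (6.47,40.725): [(0, 70.8573) (0, 57.312) (10, 56.0028) (10, 71.6151)]  |A|=145.7882
6. ⊥bis P6·P4 via (7.375,47.72): [(0, 70.8573) (0, 57.312) (10, 56.0028) (10, 71.6151)]  |A|=145.7882
7. ⊥bis P6·P5 via (6.795,72.77): [(0.2419, 70.8756) (0, 70.8057) (0, 57.312) (10, 56.0028) (10, 71.6151)]  |A|=145.782
8. ⊥bis P6·P7 via (7.855,43.585): [(0.2419, 70.8756) (0, 70.8057) (0, 57.312) (10, 56.0028) (10, 71.6151)]  |A|=145.782
9. ⊥bis P6·P8 via (4.6,50.435): [(0.2419, 70.8756) (0, 70.8057) (0, 57.312) (10, 56.0028) (10, 71.6151)]  |A|=145.782
10. canonical 5-gon: [(0.2419, 70.8756) (0, 70.8057) (0, 57.312) (10, 56.0028) (10, 71.6151)]
11. shoelace: 145.782

Area of P6's cell: 145.7820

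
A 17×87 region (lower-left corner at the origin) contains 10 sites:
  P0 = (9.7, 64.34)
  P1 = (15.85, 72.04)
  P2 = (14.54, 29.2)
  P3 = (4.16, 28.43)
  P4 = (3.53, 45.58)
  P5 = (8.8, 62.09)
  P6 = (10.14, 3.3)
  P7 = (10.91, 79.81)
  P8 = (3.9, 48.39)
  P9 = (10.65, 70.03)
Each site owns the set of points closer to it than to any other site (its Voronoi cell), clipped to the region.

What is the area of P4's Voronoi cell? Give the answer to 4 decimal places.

1. box [0,17]×[0,87]: [(0, 0) (17, 0) (17, 87) (0, 87)]
2. ⊥bis P4·P0 via (6.615,54.96): [(0, 57.1356) (0, 0) (17, 0) (17, 51.5445)]  |A|=923.7807
3. ⊥bis P4·P1 via (9.69,58.81): [(0, 57.1356) (0, 0) (17, 0) (17, 51.5445)]  |A|=923.7807
4. ⊥bis P4·P2 via (9.035,37.39): [(0, 57.1356) (0, 31.317) (17, 42.7438) (17, 51.5445)]  |A|=294.264
5. ⊥bis P4·P3 via (3.845,37.005): [(0, 57.1356) (0, 36.8638) (8.7291, 37.1844) (17, 42.7438) (17, 51.5445)]  |A|=270.0549
6. ⊥bis P4·P5 via (6.165,53.835): [(0, 55.8029) (0, 36.8638) (8.7291, 37.1844) (17, 42.7438) (17, 50.3765)]  |A|=248.7985
7. ⊥bis P4·P6 via (6.835,24.44): [(0, 55.8029) (0, 36.8638) (8.7291, 37.1844) (17, 42.7438) (17, 50.3765)]  |A|=248.7985
8. ⊥bis P4·P7 via (7.22,62.695): [(0, 55.8029) (0, 36.8638) (8.7291, 37.1844) (17, 42.7438) (17, 50.3765)]  |A|=248.7985
9. ⊥bis P4·P8 via (3.715,46.985): [(0, 47.4742) (0, 36.8638) (8.7291, 37.1844) (17, 42.7438) (17, 45.2357)]  |A|=134.3083
10. ⊥bis P4·P9 via (7.09,57.805): [(0, 47.4742) (0, 36.8638) (8.7291, 37.1844) (17, 42.7438) (17, 45.2357)]  |A|=134.3083
11. canonical 5-gon: [(0, 47.4742) (0, 36.8638) (8.7291, 37.1844) (17, 42.7438) (17, 45.2357)]
12. shoelace: 134.3083

Area of P4's cell: 134.3083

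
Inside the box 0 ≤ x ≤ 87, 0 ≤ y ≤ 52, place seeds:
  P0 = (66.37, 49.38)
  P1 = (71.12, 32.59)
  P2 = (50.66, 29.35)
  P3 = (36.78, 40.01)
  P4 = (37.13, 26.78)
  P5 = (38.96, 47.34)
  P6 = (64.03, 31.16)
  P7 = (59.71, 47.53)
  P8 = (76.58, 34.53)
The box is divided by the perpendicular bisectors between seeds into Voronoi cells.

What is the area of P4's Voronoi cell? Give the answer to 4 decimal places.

Area of P4's cell: 1520.3792

1. box [0,87]×[0,52]: [(0, 0) (87, 0) (87, 52) (0, 52)]
2. ⊥bis P4·P0 via (51.75,38.08): [(0, 0) (81.1826, 0) (40.991, 52) (0, 52)]  |A|=3176.5135
3. ⊥bis P4·P1 via (54.125,29.685): [(0, 0) (59.1991, 0) (52.9569, 36.5185) (40.991, 52) (0, 52)]  |A|=2775.1132
4. ⊥bis P4·P2 via (43.895,28.065): [(0, 0) (49.2259, 0) (39.3486, 52) (0, 52)]  |A|=2302.9366
5. ⊥bis P4·P3 via (36.955,33.395): [(0, 32.4174) (0, 0) (49.2259, 0) (42.8529, 33.551)]  |A|=1520.3792
6. ⊥bis P4·P5 via (38.045,37.06): [(0, 32.4174) (0, 0) (49.2259, 0) (42.8529, 33.551)]  |A|=1520.3792
7. ⊥bis P4·P6 via (50.58,28.97): [(0, 32.4174) (0, 0) (49.2259, 0) (42.8529, 33.551)]  |A|=1520.3792
8. ⊥bis P4·P7 via (48.42,37.155): [(0, 32.4174) (0, 0) (49.2259, 0) (42.8529, 33.551)]  |A|=1520.3792
9. ⊥bis P4·P8 via (56.855,30.655): [(0, 32.4174) (0, 0) (49.2259, 0) (42.8529, 33.551)]  |A|=1520.3792
10. canonical 4-gon: [(0, 32.4174) (0, 0) (49.2259, 0) (42.8529, 33.551)]
11. shoelace: 1520.3792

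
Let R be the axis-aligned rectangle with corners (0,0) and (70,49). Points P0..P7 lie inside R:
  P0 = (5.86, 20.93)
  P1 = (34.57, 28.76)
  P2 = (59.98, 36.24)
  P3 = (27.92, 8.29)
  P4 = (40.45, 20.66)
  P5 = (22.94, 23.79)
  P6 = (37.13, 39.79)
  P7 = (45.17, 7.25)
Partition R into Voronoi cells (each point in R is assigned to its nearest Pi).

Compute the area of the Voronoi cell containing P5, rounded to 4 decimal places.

1. box [0,70]×[0,49]: [(0, 0) (70, 0) (70, 49) (0, 49)]
2. ⊥bis P5·P0 via (14.4,22.36): [(18.1441, 0) (70, 0) (70, 49) (9.9392, 49)]  |A|=2741.9585
3. ⊥bis P5·P1 via (28.755,26.275): [(18.1441, 0) (39.9834, 0) (19.0436, 49) (9.9392, 49)]  |A|=758.1217
4. ⊥bis P5·P2 via (41.46,30.015): [(18.1441, 0) (39.9834, 0) (19.0436, 49) (9.9392, 49)]  |A|=758.1217
5. ⊥bis P5·P3 via (25.43,16.04): [(15.9673, 12.9997) (32.1994, 18.2149) (19.0436, 49) (9.9392, 49)]  |A|=448.0383
6. ⊥bis P5·P4 via (31.695,22.225): [(15.9673, 12.9997) (30.9038, 17.7987) (31.3384, 20.2298) (19.0436, 49) (9.9392, 49)]  |A|=446.5538
7. ⊥bis P5·P6 via (30.035,31.79): [(15.9673, 12.9997) (30.9038, 17.7987) (31.3384, 20.2298) (24.1786, 36.9839) (10.6298, 49) (9.9392, 49)]  |A|=396.0028
8. ⊥bis P5·P7 via (34.055,15.52): [(15.9673, 12.9997) (30.9038, 17.7987) (31.3384, 20.2298) (24.1786, 36.9839) (10.6298, 49) (9.9392, 49)]  |A|=396.0028
9. canonical 6-gon: [(15.9673, 12.9997) (30.9038, 17.7987) (31.3384, 20.2298) (24.1786, 36.9839) (10.6298, 49) (9.9392, 49)]
10. shoelace: 396.0028

Area of P5's cell: 396.0028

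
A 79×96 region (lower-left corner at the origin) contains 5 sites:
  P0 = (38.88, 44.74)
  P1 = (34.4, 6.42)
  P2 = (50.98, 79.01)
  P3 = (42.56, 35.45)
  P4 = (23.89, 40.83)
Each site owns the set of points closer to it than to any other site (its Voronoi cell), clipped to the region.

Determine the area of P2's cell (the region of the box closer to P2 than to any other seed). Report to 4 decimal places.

1. box [0,79]×[0,96]: [(0, 0) (79, 0) (79, 96) (0, 96)]
2. ⊥bis P2·P0 via (44.93,61.875): [(0, 77.7388) (79, 49.8456) (79, 96) (0, 96)]  |A|=2544.4149
3. ⊥bis P2·P1 via (42.69,42.715): [(0, 77.7388) (79, 49.8456) (79, 96) (0, 96)]  |A|=2544.4149
4. ⊥bis P2·P3 via (46.77,57.23): [(0, 77.7388) (71.7749, 52.3966) (79, 51.0001) (79, 96) (0, 96)]  |A|=2540.2445
5. ⊥bis P2·P4 via (37.435,59.92): [(0, 86.4814) (24.5264, 69.0791) (71.7749, 52.3966) (79, 51.0001) (79, 96) (0, 96)]  |A|=2433.0323
6. canonical 6-gon: [(0, 86.4814) (24.5264, 69.0791) (71.7749, 52.3966) (79, 51.0001) (79, 96) (0, 96)]
7. shoelace: 2433.0323

Area of P2's cell: 2433.0323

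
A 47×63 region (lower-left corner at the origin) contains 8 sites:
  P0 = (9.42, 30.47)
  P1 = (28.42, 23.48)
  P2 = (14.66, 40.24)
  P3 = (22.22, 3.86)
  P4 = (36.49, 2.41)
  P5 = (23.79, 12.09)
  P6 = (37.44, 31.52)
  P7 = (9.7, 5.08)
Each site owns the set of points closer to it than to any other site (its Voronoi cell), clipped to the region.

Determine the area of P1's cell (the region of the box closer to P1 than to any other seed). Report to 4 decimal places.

Area of P1's cell: 268.9319

1. box [0,47]×[0,63]: [(0, 0) (47, 0) (47, 63) (0, 63)]
2. ⊥bis P1·P0 via (18.92,26.975): [(8.996, 0) (47, 0) (47, 63) (32.1734, 63)]  |A|=1664.1624
3. ⊥bis P1·P2 via (21.54,31.86): [(20.3611, 30.8921) (8.996, 0) (47, 0) (47, 52.7627)]  |A|=1289.7821
4. ⊥bis P1·P3 via (25.32,13.67): [(20.3611, 30.8921) (15.2015, 16.8675) (47, 6.819) (47, 52.7627)]  |A|=860.8489
5. ⊥bis P1·P4 via (32.455,12.945): [(20.3611, 30.8921) (15.2015, 16.8675) (30.2666, 12.1068) (47, 18.5159) (47, 52.7627)]  |A|=762.9853
6. ⊥bis P1·P5 via (26.105,17.785): [(20.3611, 30.8921) (16.9136, 21.5213) (35.316, 14.0408) (47, 18.5159) (47, 52.7627)]  |A|=687.1748
7. ⊥bis P1·P6 via (32.93,27.5): [(25.8729, 35.4173) (20.3611, 30.8921) (16.9136, 21.5213) (35.316, 14.0408) (42.4809, 16.785)]  |A|=268.9319
8. ⊥bis P1·P7 via (19.06,14.28): [(25.8729, 35.4173) (20.3611, 30.8921) (16.9136, 21.5213) (35.316, 14.0408) (42.4809, 16.785)]  |A|=268.9319
9. canonical 5-gon: [(25.8729, 35.4173) (20.3611, 30.8921) (16.9136, 21.5213) (35.316, 14.0408) (42.4809, 16.785)]
10. shoelace: 268.9319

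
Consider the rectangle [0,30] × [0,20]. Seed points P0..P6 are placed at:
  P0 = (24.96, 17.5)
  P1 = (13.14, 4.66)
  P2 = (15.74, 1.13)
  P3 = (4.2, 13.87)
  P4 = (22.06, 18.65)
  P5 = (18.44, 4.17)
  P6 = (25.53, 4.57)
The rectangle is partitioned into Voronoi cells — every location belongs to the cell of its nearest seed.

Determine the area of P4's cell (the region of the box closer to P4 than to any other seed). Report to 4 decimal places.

1. box [0,30]×[0,20]: [(0, 0) (30, 0) (30, 20) (0, 20)]
2. ⊥bis P4·P0 via (23.51,18.075): [(0, 0) (16.3423, 0) (24.2734, 20) (0, 20)]  |A|=406.1569
3. ⊥bis P4·P1 via (17.6,11.655): [(20.2852, 9.9429) (24.2734, 20) (4.5118, 20)]  |A|=99.3717
4. ⊥bis P4·P2 via (18.9,9.89): [(20.2852, 9.9429) (24.2734, 20) (4.5118, 20)]  |A|=99.3717
5. ⊥bis P4·P3 via (13.13,16.26): [(13.6963, 14.144) (20.2852, 9.9429) (24.2734, 20) (12.129, 20)]  |A|=77.0684
6. ⊥bis P4·P5 via (20.25,11.41): [(13.6963, 14.144) (16.5229, 12.3418) (20.8113, 11.2697) (24.2734, 20) (12.129, 20)]  |A|=73.9415
7. ⊥bis P4·P6 via (23.795,11.61): [(13.6963, 14.144) (16.5229, 12.3418) (20.8113, 11.2697) (24.2734, 20) (12.129, 20)]  |A|=73.9415
8. canonical 5-gon: [(13.6963, 14.144) (16.5229, 12.3418) (20.8113, 11.2697) (24.2734, 20) (12.129, 20)]
9. shoelace: 73.9415

Area of P4's cell: 73.9415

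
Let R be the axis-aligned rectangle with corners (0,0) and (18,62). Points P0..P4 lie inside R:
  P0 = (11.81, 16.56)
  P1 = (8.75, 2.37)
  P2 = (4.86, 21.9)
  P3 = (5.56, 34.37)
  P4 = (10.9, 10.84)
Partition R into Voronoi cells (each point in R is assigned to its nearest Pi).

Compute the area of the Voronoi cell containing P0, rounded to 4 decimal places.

1. box [0,18]×[0,62]: [(0, 0) (18, 0) (18, 62) (0, 62)]
2. ⊥bis P0·P1 via (10.28,9.465): [(0, 11.6818) (18, 7.8002) (18, 62) (0, 62)]  |A|=940.6615
3. ⊥bis P0·P2 via (8.335,19.23): [(2.175, 11.2128) (18, 7.8002) (18, 31.809)]  |A|=189.9691
4. ⊥bis P0·P3 via (8.685,25.465): [(14.765, 27.5986) (2.175, 11.2128) (18, 7.8002) (18, 28.7339)]  |A|=184.9951
5. ⊥bis P0·P4 via (11.355,13.7): [(14.765, 27.5986) (4.8778, 14.7305) (18, 12.6428) (18, 28.7339)]  |A|=120.777
6. canonical 4-gon: [(14.765, 27.5986) (4.8778, 14.7305) (18, 12.6428) (18, 28.7339)]
7. shoelace: 120.777

Area of P0's cell: 120.7770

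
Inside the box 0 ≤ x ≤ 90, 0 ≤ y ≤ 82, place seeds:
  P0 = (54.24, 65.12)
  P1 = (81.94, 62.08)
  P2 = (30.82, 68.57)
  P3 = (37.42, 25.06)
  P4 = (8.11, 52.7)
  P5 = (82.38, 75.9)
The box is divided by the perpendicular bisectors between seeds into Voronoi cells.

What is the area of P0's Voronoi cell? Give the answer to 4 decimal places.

1. box [0,90]×[0,82]: [(0, 0) (90, 0) (90, 82) (0, 82)]
2. ⊥bis P0·P1 via (68.09,63.6): [(0, 0) (61.1101, 0) (70.1094, 82) (0, 82)]  |A|=5379.9963
3. ⊥bis P0·P2 via (42.53,66.845): [(32.6831, 0) (61.1101, 0) (70.1094, 82) (44.7625, 82)]  |A|=2204.7289
4. ⊥bis P0·P3 via (45.83,45.09): [(39.7042, 47.6621) (65.1675, 36.9708) (70.1094, 82) (44.7625, 82)]  |A|=1034.8947
5. ⊥bis P0·P4 via (31.175,58.91): [(39.7042, 47.6621) (65.1675, 36.9708) (70.1094, 82) (44.7625, 82)]  |A|=1034.8947
6. ⊥bis P0·P5 via (68.31,70.51): [(39.7042, 47.6621) (65.1675, 36.9708) (68.7285, 69.4176) (63.9084, 82) (44.7625, 82)]  |A|=995.8831
7. canonical 5-gon: [(39.7042, 47.6621) (65.1675, 36.9708) (68.7285, 69.4176) (63.9084, 82) (44.7625, 82)]
8. shoelace: 995.8831

Area of P0's cell: 995.8831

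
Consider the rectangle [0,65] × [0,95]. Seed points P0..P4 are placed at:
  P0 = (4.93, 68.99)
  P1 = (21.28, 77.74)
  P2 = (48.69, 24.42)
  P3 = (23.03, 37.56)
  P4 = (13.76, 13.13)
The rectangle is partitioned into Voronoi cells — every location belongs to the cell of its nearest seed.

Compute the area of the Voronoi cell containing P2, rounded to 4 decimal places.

1. box [0,65]×[0,95]: [(0, 0) (65, 0) (65, 95) (0, 95)]
2. ⊥bis P2·P0 via (26.81,46.705): [(0, 20.3822) (0, 0) (65, 0) (65, 84.2009)]  |A|=3398.9535
3. ⊥bis P2·P1 via (34.985,51.08): [(27.1788, 47.0671) (0, 20.3822) (0, 0) (65, 0) (65, 66.5097)]  |A|=3064.4012
4. ⊥bis P2·P3 via (35.86,30.99): [(50.1361, 58.8687) (19.9906, 0) (65, 0) (65, 66.5097)]  |A|=1819.117
5. ⊥bis P2·P4 via (31.225,18.775): [(50.1361, 58.8687) (30.5981, 20.7145) (37.2934, 0) (65, 0) (65, 66.5097)]  |A|=1639.9075
6. canonical 5-gon: [(50.1361, 58.8687) (30.5981, 20.7145) (37.2934, 0) (65, 0) (65, 66.5097)]
7. shoelace: 1639.9075

Area of P2's cell: 1639.9075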